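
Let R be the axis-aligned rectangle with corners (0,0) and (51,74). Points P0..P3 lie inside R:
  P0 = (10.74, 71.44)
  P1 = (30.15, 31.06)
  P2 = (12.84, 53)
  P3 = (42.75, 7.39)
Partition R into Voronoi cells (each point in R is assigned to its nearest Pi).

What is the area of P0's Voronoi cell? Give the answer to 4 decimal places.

1. box [0,51]×[0,74]: [(0, 0) (51, 0) (51, 74) (0, 74)]
2. ⊥bis P0·P1 via (20.445,51.25): [(0, 41.4224) (51, 65.9373) (51, 74) (0, 74)]  |A|=1036.3274
3. ⊥bis P0·P2 via (11.79,62.22): [(0, 60.8773) (51, 66.6853) (51, 74) (0, 74)]  |A|=521.152
4. ⊥bis P0·P3 via (26.745,39.415): [(0, 60.8773) (51, 66.6853) (51, 74) (0, 74)]  |A|=521.152
5. canonical 4-gon: [(0, 60.8773) (51, 66.6853) (51, 74) (0, 74)]
6. shoelace: 521.152

Area of P0's cell: 521.1520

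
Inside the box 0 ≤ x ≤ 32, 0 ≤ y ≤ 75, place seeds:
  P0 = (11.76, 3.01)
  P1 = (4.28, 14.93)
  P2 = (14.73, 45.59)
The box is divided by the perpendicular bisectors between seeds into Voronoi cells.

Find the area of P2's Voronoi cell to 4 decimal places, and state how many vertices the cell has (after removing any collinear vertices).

Area of P2's cell: 1502.2256 (5 vertices)

1. box [0,32]×[0,75]: [(0, 0) (32, 0) (32, 75) (0, 75)]
2. ⊥bis P2·P0 via (13.245,24.3): [(0, 25.2239) (32, 22.9918) (32, 75) (0, 75)]  |A|=1628.5493
3. ⊥bis P2·P1 via (9.505,30.26): [(0, 33.4996) (30.5285, 23.0945) (32, 22.9918) (32, 75) (0, 75)]  |A|=1502.2256
4. canonical 5-gon: [(0, 33.4996) (30.5285, 23.0945) (32, 22.9918) (32, 75) (0, 75)]
5. shoelace: 1502.2256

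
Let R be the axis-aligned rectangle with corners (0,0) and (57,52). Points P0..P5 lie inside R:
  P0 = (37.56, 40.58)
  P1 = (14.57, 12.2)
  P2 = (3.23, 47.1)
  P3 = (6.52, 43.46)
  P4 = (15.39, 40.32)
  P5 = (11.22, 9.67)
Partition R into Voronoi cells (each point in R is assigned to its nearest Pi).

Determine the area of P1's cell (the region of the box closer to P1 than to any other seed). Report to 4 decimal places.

Area of P1's cell: 816.6143

1. box [0,57]×[0,52]: [(0, 0) (57, 0) (57, 52) (0, 52)]
2. ⊥bis P1·P0 via (26.065,26.39): [(0, 47.5047) (0, 0) (57, 0) (57, 1.3303)]  |A|=1391.7953
3. ⊥bis P1·P2 via (8.9,29.65): [(18.2788, 32.6974) (0, 26.7581) (0, 0) (57, 0) (57, 1.3303)]  |A|=1202.1845
4. ⊥bis P1·P3 via (10.545,27.83): [(20.9726, 30.5153) (0, 25.1145) (0, 0) (57, 0) (57, 1.3303)]  |A|=1157.0055
5. ⊥bis P1·P4 via (14.98,26.26): [(26.6454, 25.9198) (5.5196, 26.5359) (0, 25.1145) (0, 0) (57, 0) (57, 1.3303)]  |A|=1110.2116
6. ⊥bis P1·P5 via (12.895,10.935): [(26.6454, 25.9198) (5.5196, 26.5359) (1.8303, 25.5858) (21.1534, 0) (57, 0) (57, 1.3303)]  |A|=816.6143
7. canonical 6-gon: [(26.6454, 25.9198) (5.5196, 26.5359) (1.8303, 25.5858) (21.1534, 0) (57, 0) (57, 1.3303)]
8. shoelace: 816.6143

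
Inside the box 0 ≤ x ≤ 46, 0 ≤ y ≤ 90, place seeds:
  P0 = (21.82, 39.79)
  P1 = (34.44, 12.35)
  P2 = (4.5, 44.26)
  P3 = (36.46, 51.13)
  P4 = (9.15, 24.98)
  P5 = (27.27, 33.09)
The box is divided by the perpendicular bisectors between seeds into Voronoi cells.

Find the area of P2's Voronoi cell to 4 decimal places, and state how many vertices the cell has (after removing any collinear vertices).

Area of P2's cell: 810.0361 (5 vertices)

1. box [0,46]×[0,90]: [(0, 0) (46, 0) (46, 90) (0, 90)]
2. ⊥bis P2·P0 via (13.16,42.025): [(0, 0) (2.3141, 0) (25.5415, 90) (0, 90)]  |A|=1253.5018
3. ⊥bis P2·P1 via (19.47,28.305): [(0, 10.037) (6.4715, 16.109) (25.5415, 90) (0, 90)]  |A|=1202.3859
4. ⊥bis P2·P3 via (20.48,47.695): [(0, 10.037) (6.4715, 16.109) (17.8186, 60.0759) (11.3863, 90) (0, 90)]  |A|=990.5944
5. ⊥bis P2·P4 via (6.825,34.62): [(0, 32.9739) (11.5425, 35.7578) (17.8186, 60.0759) (11.3863, 90) (0, 90)]  |A|=810.0361
6. ⊥bis P2·P5 via (15.885,38.675): [(0, 32.9739) (11.5425, 35.7578) (17.8186, 60.0759) (11.3863, 90) (0, 90)]  |A|=810.0361
7. canonical 5-gon: [(0, 32.9739) (11.5425, 35.7578) (17.8186, 60.0759) (11.3863, 90) (0, 90)]
8. shoelace: 810.0361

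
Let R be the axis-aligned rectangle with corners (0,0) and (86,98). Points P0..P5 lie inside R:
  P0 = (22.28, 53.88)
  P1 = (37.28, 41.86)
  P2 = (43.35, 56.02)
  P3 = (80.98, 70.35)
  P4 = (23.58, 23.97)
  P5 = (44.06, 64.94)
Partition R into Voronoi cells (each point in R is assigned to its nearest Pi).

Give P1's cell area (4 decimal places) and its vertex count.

Area of P1's cell: 1546.8373 (6 vertices)

1. box [0,86]×[0,98]: [(0, 0) (86, 0) (86, 98) (0, 98)]
2. ⊥bis P1·P0 via (29.78,47.87): [(0, 10.7069) (0, 0) (86, 0) (86, 98) (69.9508, 98)]  |A|=5374.8885
3. ⊥bis P1·P2 via (40.315,48.94): [(33.1118, 52.0278) (0, 10.7069) (0, 0) (86, 0) (86, 29.3561)]  |A|=3190.7548
4. ⊥bis P1·P3 via (59.13,56.105): [(72.9107, 34.9671) (33.1118, 52.0278) (0, 10.7069) (0, 0) (86, 0) (86, 14.8899)]  |A|=3096.0787
5. ⊥bis P1·P4 via (30.43,32.915): [(72.9107, 34.9671) (33.1118, 52.0278) (22.6006, 38.9107) (73.4117, 0) (86, 0) (86, 14.8899)]  |A|=1546.8373
6. ⊥bis P1·P5 via (40.67,53.4): [(72.9107, 34.9671) (33.1118, 52.0278) (22.6006, 38.9107) (73.4117, 0) (86, 0) (86, 14.8899)]  |A|=1546.8373
7. canonical 6-gon: [(72.9107, 34.9671) (33.1118, 52.0278) (22.6006, 38.9107) (73.4117, 0) (86, 0) (86, 14.8899)]
8. shoelace: 1546.8373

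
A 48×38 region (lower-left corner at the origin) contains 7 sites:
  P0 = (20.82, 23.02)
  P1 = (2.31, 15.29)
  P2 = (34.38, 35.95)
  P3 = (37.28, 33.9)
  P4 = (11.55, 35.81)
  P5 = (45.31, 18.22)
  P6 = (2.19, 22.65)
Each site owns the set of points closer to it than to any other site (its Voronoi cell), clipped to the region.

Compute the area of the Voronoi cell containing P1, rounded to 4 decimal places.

Area of P1's cell: 296.6678

1. box [0,48]×[0,38]: [(0, 0) (48, 0) (48, 38) (0, 38)]
2. ⊥bis P1·P0 via (11.565,19.155): [(0, 0) (19.5644, 0) (3.6951, 38) (0, 38)]  |A|=441.9297
3. ⊥bis P1·P2 via (18.345,25.62): [(0, 0) (19.5644, 0) (3.6951, 38) (0, 38)]  |A|=441.9297
4. ⊥bis P1·P3 via (19.795,24.595): [(0, 0) (19.5644, 0) (3.6951, 38) (0, 38)]  |A|=441.9297
5. ⊥bis P1·P4 via (6.93,25.55): [(0, 28.6705) (0, 0) (19.5644, 0) (9.3493, 24.4606)]  |A|=373.3029
6. ⊥bis P1·P5 via (23.81,16.755): [(0, 28.6705) (0, 0) (19.5644, 0) (9.3493, 24.4606)]  |A|=373.3029
7. ⊥bis P1·P6 via (2.25,18.97): [(0, 18.9333) (0, 0) (19.5644, 0) (11.5787, 19.1221)]  |A|=296.6678
8. canonical 4-gon: [(0, 18.9333) (0, 0) (19.5644, 0) (11.5787, 19.1221)]
9. shoelace: 296.6678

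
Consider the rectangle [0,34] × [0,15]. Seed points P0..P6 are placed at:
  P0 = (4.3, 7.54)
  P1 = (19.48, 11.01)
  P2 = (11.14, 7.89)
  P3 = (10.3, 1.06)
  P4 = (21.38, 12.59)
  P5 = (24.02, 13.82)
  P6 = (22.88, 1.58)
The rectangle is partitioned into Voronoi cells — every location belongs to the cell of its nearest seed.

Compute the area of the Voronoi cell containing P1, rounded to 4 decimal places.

1. box [0,34]×[0,15]: [(0, 0) (34, 0) (34, 15) (0, 15)]
2. ⊥bis P1·P0 via (11.89,9.275): [(14.0102, 0) (34, 0) (34, 15) (10.5813, 15)]  |A|=325.5638
3. ⊥bis P1·P2 via (15.31,9.45): [(18.8453, 0) (34, 0) (34, 15) (13.2337, 15)]  |A|=269.4076
4. ⊥bis P1·P3 via (14.89,6.035): [(17.4823, 3.6433) (21.4312, 0) (34, 0) (34, 15) (13.2337, 15)]  |A|=264.6968
5. ⊥bis P1·P4 via (20.43,11.8): [(17.4823, 3.6433) (21.4312, 0) (30.2426, 0) (17.7689, 15) (13.2337, 15)]  |A|=114.7837
6. ⊥bis P1·P5 via (21.75,12.415): [(17.4823, 3.6433) (21.4312, 0) (29.4342, 0) (27.0809, 3.8021) (17.7689, 15) (13.2337, 15)]  |A|=113.2468
7. ⊥bis P1·P6 via (21.18,6.295): [(17.0477, 4.8051) (24.1249, 7.3568) (17.7689, 15) (13.2337, 15)]  |A|=58.2736
8. canonical 4-gon: [(17.0477, 4.8051) (24.1249, 7.3568) (17.7689, 15) (13.2337, 15)]
9. shoelace: 58.2736

Area of P1's cell: 58.2736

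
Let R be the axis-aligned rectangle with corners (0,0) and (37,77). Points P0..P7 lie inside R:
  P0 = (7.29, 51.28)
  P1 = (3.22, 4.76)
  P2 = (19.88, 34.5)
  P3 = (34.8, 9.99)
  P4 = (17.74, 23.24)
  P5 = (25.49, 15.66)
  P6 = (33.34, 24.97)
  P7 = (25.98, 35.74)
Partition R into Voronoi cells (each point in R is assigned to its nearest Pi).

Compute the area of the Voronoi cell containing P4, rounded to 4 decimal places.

Area of P4's cell: 328.8433

1. box [0,37]×[0,77]: [(0, 0) (37, 0) (37, 77) (0, 77)]
2. ⊥bis P4·P0 via (12.515,37.26): [(0, 32.5959) (0, 0) (37, 0) (37, 46.3851)]  |A|=1461.1485
3. ⊥bis P4·P1 via (10.48,14): [(0, 32.5959) (0, 22.2343) (28.2982, 0) (37, 0) (37, 46.3851)]  |A|=1146.5536
4. ⊥bis P4·P2 via (18.81,28.87): [(0, 32.4449) (0, 22.2343) (28.2982, 0) (37, 0) (37, 25.4129)]  |A|=755.775
5. ⊥bis P4·P3 via (26.27,16.615): [(33.6043, 26.0583) (0, 32.4449) (0, 22.2343) (19.0247, 7.2863)]  |A|=459.0939
6. ⊥bis P4·P5 via (21.615,19.45): [(28.9445, 26.9439) (0, 32.4449) (0, 22.2343) (13.7622, 11.4211)]  |A|=336.6692
7. ⊥bis P4·P6 via (25.54,24.105): [(25.6039, 23.5284) (25.1451, 27.666) (0, 32.4449) (0, 22.2343) (13.7622, 11.4211)]  |A|=328.9746
8. ⊥bis P4·P7 via (21.86,29.49): [(25.6039, 23.5284) (25.186, 27.2975) (24.4171, 27.8043) (0, 32.4449) (0, 22.2343) (13.7622, 11.4211)]  |A|=328.8433
9. canonical 6-gon: [(25.6039, 23.5284) (25.186, 27.2975) (24.4171, 27.8043) (0, 32.4449) (0, 22.2343) (13.7622, 11.4211)]
10. shoelace: 328.8433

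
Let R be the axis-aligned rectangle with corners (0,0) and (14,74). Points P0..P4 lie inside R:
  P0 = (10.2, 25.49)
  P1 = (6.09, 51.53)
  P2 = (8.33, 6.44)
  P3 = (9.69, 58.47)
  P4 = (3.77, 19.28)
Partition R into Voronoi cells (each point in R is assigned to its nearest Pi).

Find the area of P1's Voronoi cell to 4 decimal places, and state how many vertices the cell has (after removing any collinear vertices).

Area of P1's cell: 239.8535 (4 vertices)

1. box [0,14]×[0,74]: [(0, 0) (14, 0) (14, 74) (0, 74)]
2. ⊥bis P1·P0 via (8.145,38.51): [(0, 37.2244) (14, 39.4341) (14, 74) (0, 74)]  |A|=499.3901
3. ⊥bis P1·P2 via (7.21,28.985): [(0, 37.2244) (14, 39.4341) (14, 74) (0, 74)]  |A|=499.3901
4. ⊥bis P1·P3 via (7.89,55): [(0, 59.0928) (0, 37.2244) (14, 39.4341) (14, 51.8305)]  |A|=239.8535
5. ⊥bis P1·P4 via (4.93,35.405): [(0, 59.0928) (0, 37.2244) (14, 39.4341) (14, 51.8305)]  |A|=239.8535
6. canonical 4-gon: [(0, 59.0928) (0, 37.2244) (14, 39.4341) (14, 51.8305)]
7. shoelace: 239.8535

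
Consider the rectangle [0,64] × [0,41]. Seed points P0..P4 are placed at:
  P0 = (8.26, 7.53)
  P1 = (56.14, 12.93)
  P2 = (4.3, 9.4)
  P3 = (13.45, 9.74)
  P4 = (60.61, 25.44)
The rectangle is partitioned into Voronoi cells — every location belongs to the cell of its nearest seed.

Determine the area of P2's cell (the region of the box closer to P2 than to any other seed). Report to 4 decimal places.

1. box [0,64]×[0,41]: [(0, 0) (64, 0) (64, 41) (0, 41)]
2. ⊥bis P2·P0 via (6.28,8.465): [(0, 0) (2.2826, 0) (21.6437, 41) (0, 41)]  |A|=490.491
3. ⊥bis P2·P1 via (30.22,11.165): [(0, 0) (2.2826, 0) (21.6437, 41) (0, 41)]  |A|=490.491
4. ⊥bis P2·P3 via (8.875,9.57): [(0, 0) (2.2826, 0) (8.7238, 13.64) (7.7071, 41) (0, 41)]  |A|=299.8379
5. ⊥bis P2·P4 via (32.455,17.42): [(0, 0) (2.2826, 0) (8.7238, 13.64) (7.7071, 41) (0, 41)]  |A|=299.8379
6. canonical 5-gon: [(0, 0) (2.2826, 0) (8.7238, 13.64) (7.7071, 41) (0, 41)]
7. shoelace: 299.8379

Area of P2's cell: 299.8379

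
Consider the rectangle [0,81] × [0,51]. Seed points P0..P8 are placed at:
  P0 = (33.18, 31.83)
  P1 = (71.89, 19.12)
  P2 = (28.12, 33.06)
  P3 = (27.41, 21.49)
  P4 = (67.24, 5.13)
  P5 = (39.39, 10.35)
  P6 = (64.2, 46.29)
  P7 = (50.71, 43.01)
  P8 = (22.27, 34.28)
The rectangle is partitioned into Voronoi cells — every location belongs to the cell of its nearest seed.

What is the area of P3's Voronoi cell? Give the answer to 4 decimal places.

1. box [0,81]×[0,51]: [(0, 0) (81, 0) (81, 51) (0, 51)]
2. ⊥bis P3·P0 via (30.295,26.66): [(0, 43.5654) (0, 0) (78.0705, 0)]  |A|=1700.5866
3. ⊥bis P3·P1 via (49.65,20.305): [(49.42, 15.9878) (0, 43.5654) (0, 0) (48.5681, 0)]  |A|=1464.7484
4. ⊥bis P3·P2 via (27.765,27.275): [(49.42, 15.9878) (29.3693, 27.1765) (0, 28.9788) (0, 0) (48.5681, 0)]  |A|=1250.5489
5. ⊥bis P3·P4 via (47.325,13.31): [(48.6104, 16.4395) (29.3693, 27.1765) (0, 28.9788) (0, 0) (41.858, 0)]  |A|=1188.7295
6. ⊥bis P3·P5 via (33.4,15.92): [(38.9144, 21.8502) (29.3693, 27.1765) (0, 28.9788) (0, 0) (18.5963, 0)]  |A|=836.6265
7. ⊥bis P3·P6 via (45.805,33.89): [(38.9144, 21.8502) (29.3693, 27.1765) (0, 28.9788) (0, 0) (18.5963, 0)]  |A|=836.6265
8. ⊥bis P3·P7 via (39.06,32.25): [(38.9144, 21.8502) (29.3693, 27.1765) (0, 28.9788) (0, 0) (18.5963, 0)]  |A|=836.6265
9. ⊥bis P3·P8 via (24.84,27.885): [(38.9144, 21.8502) (29.3693, 27.1765) (23.9107, 27.5115) (0, 17.9024) (0, 0) (18.5963, 0)]  |A|=704.2041
10. canonical 6-gon: [(38.9144, 21.8502) (29.3693, 27.1765) (23.9107, 27.5115) (0, 17.9024) (0, 0) (18.5963, 0)]
11. shoelace: 704.2041

Area of P3's cell: 704.2041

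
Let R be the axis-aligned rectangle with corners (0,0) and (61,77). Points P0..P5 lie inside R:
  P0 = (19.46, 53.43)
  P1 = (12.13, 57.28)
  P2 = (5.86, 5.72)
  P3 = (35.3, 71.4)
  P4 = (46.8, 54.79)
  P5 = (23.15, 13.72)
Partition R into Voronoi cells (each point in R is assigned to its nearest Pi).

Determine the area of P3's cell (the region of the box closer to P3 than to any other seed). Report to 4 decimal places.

Area of P3's cell: 465.1291

1. box [0,61]×[0,77]: [(0, 0) (61, 0) (61, 77) (0, 77)]
2. ⊥bis P3·P0 via (27.38,62.415): [(61, 32.78) (61, 77) (10.8338, 77)]  |A|=1109.1754
3. ⊥bis P3·P1 via (23.715,64.34): [(21.9959, 67.1609) (61, 32.78) (61, 77) (15.9999, 77)]  |A|=1083.7604
4. ⊥bis P3·P2 via (20.58,38.56): [(21.9959, 67.1609) (61, 32.78) (61, 77) (15.9999, 77)]  |A|=1083.7604
5. ⊥bis P3·P4 via (41.05,63.095): [(21.9959, 67.1609) (32.9616, 57.495) (61, 76.9075) (61, 77) (15.9999, 77)]  |A|=465.1291
6. ⊥bis P3·P5 via (29.225,42.56): [(21.9959, 67.1609) (32.9616, 57.495) (61, 76.9075) (61, 77) (15.9999, 77)]  |A|=465.1291
7. canonical 5-gon: [(21.9959, 67.1609) (32.9616, 57.495) (61, 76.9075) (61, 77) (15.9999, 77)]
8. shoelace: 465.1291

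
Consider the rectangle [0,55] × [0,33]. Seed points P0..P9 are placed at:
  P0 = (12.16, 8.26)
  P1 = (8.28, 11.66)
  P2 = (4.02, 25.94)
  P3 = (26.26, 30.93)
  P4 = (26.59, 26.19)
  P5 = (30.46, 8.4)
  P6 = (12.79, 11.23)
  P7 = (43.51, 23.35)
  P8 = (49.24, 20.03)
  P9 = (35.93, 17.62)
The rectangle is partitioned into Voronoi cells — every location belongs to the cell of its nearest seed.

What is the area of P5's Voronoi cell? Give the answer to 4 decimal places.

1. box [0,55]×[0,33]: [(0, 0) (55, 0) (55, 33) (0, 33)]
2. ⊥bis P5·P0 via (21.31,8.33): [(21.3737, 0) (55, 0) (55, 33) (21.1213, 33)]  |A|=1113.8326
3. ⊥bis P5·P1 via (19.37,10.03): [(21.2017, 22.492) (21.3737, 0) (55, 0) (55, 33) (22.7461, 33)]  |A|=1105.2957
4. ⊥bis P5·P2 via (17.24,17.17): [(21.3244, 23.3268) (21.2017, 22.492) (21.3737, 0) (55, 0) (55, 33) (27.7414, 33)]  |A|=1081.1352
5. ⊥bis P5·P3 via (28.36,19.665): [(21.2334, 18.3365) (21.3737, 0) (55, 0) (55, 24.6312)]  |A|=724.1488
6. ⊥bis P5·P4 via (28.525,17.295): [(21.2535, 15.7132) (21.3737, 0) (55, 0) (55, 23.0543)]  |A|=653.1888
7. ⊥bis P5·P6 via (21.625,9.815): [(22.6172, 16.0098) (21.3135, 7.8702) (21.3737, 0) (55, 0) (55, 23.0543)]  |A|=647.8324
8. ⊥bis P5·P7 via (36.985,15.875): [(33.9951, 18.4849) (22.6172, 16.0098) (21.3135, 7.8702) (21.3737, 0) (55, 0) (55, 0.1495)]  |A|=407.2756
9. ⊥bis P5·P8 via (39.85,14.215): [(40.9835, 12.3847) (33.9951, 18.4849) (22.6172, 16.0098) (21.3135, 7.8702) (21.3737, 0) (48.653, 0)]  |A|=366.9248
10. ⊥bis P5·P9 via (33.195,13.01): [(44.8947, 6.0688) (26.6572, 16.8887) (22.6172, 16.0098) (21.3135, 7.8702) (21.3737, 0) (48.653, 0)]  |A|=302.5329
11. canonical 6-gon: [(44.8947, 6.0688) (26.6572, 16.8887) (22.6172, 16.0098) (21.3135, 7.8702) (21.3737, 0) (48.653, 0)]
12. shoelace: 302.5329

Area of P5's cell: 302.5329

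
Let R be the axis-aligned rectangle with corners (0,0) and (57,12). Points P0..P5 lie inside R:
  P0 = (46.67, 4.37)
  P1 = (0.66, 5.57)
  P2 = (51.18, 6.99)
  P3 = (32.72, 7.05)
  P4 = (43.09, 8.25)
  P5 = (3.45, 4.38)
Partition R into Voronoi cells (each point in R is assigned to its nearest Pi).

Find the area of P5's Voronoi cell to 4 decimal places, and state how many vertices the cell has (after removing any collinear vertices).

Area of P5's cell: 186.7965 (5 vertices)

1. box [0,57]×[0,12]: [(0, 0) (57, 0) (57, 12) (0, 12)]
2. ⊥bis P5·P0 via (25.06,4.375): [(0, 0) (25.059, 0) (25.0618, 12) (0, 12)]  |A|=300.7245
3. ⊥bis P5·P1 via (2.055,4.975): [(0, 0.157) (0, 0) (25.059, 0) (25.0618, 12) (5.0513, 12)]  |A|=270.813
4. ⊥bis P5·P2 via (27.315,5.685): [(0, 0.157) (0, 0) (25.059, 0) (25.0618, 12) (5.0513, 12)]  |A|=270.813
5. ⊥bis P5·P3 via (18.085,5.715): [(0, 0.157) (0, 0) (18.6063, 0) (17.5117, 12) (5.0513, 12)]  |A|=186.7965
6. ⊥bis P5·P4 via (23.27,6.315): [(0, 0.157) (0, 0) (18.6063, 0) (17.5117, 12) (5.0513, 12)]  |A|=186.7965
7. canonical 5-gon: [(0, 0.157) (0, 0) (18.6063, 0) (17.5117, 12) (5.0513, 12)]
8. shoelace: 186.7965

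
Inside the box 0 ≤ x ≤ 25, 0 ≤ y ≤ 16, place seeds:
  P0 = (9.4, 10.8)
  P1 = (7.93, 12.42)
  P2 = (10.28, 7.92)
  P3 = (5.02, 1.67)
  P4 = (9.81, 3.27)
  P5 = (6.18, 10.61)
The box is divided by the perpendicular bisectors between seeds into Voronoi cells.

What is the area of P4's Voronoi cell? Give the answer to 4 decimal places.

Area of P4's cell: 88.4032

1. box [0,25]×[0,16]: [(0, 0) (25, 0) (25, 16) (0, 16)]
2. ⊥bis P4·P0 via (9.605,7.035): [(0, 6.512) (0, 0) (25, 0) (25, 7.8732)]  |A|=179.8157
3. ⊥bis P4·P1 via (8.87,7.845): [(3.2413, 6.6885) (0, 6.0225) (0, 0) (25, 0) (25, 7.8732)]  |A|=179.0224
4. ⊥bis P4·P2 via (10.045,5.595): [(1.9174, 6.4165) (0, 6.0225) (0, 0) (25, 0) (25, 4.0834)]  |A|=133.108
5. ⊥bis P4·P3 via (7.415,2.47): [(6.2428, 5.9793) (8.2401, 0) (25, 0) (25, 4.0834)]  |A|=88.4032
6. ⊥bis P4·P5 via (7.995,6.94): [(6.2428, 5.9793) (8.2401, 0) (25, 0) (25, 4.0834)]  |A|=88.4032
7. canonical 4-gon: [(6.2428, 5.9793) (8.2401, 0) (25, 0) (25, 4.0834)]
8. shoelace: 88.4032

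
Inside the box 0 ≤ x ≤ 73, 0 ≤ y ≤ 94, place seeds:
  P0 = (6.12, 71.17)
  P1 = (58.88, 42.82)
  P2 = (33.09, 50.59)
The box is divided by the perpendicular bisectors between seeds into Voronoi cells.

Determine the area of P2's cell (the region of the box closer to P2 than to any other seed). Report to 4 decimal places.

Area of P2's cell: 3011.2595

1. box [0,73]×[0,94]: [(0, 0) (73, 0) (73, 94) (0, 94)]
2. ⊥bis P2·P0 via (19.605,60.88): [(0, 35.1877) (0, 0) (73, 0) (73, 94) (44.8779, 94)]  |A|=5542.315
3. ⊥bis P2·P1 via (45.985,46.705): [(0, 35.1877) (0, 0) (31.9137, 0) (60.234, 94) (44.8779, 94)]  |A|=3011.2595
4. canonical 5-gon: [(0, 35.1877) (0, 0) (31.9137, 0) (60.234, 94) (44.8779, 94)]
5. shoelace: 3011.2595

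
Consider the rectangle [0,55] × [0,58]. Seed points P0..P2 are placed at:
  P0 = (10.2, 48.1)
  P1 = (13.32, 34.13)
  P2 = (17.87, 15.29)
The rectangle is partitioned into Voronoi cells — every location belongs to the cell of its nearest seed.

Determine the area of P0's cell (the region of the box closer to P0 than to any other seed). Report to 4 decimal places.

Area of P0's cell: 735.3333

1. box [0,55]×[0,58]: [(0, 0) (55, 0) (55, 58) (0, 58)]
2. ⊥bis P0·P1 via (11.76,41.115): [(0, 38.4886) (55, 50.772) (55, 58) (0, 58)]  |A|=735.3333
3. ⊥bis P0·P2 via (14.035,31.695): [(0, 38.4886) (55, 50.772) (55, 58) (0, 58)]  |A|=735.3333
4. canonical 4-gon: [(0, 38.4886) (55, 50.772) (55, 58) (0, 58)]
5. shoelace: 735.3333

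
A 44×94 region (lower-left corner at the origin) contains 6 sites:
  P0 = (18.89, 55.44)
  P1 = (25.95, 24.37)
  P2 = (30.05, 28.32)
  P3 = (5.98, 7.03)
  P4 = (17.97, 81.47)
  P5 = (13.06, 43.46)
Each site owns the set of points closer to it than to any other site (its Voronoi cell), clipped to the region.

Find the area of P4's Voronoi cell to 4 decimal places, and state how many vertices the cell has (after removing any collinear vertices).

1. box [0,44]×[0,94]: [(0, 0) (44, 0) (44, 94) (0, 94)]
2. ⊥bis P4·P0 via (18.43,68.455): [(0, 67.8036) (44, 69.3587) (44, 94) (0, 94)]  |A|=1118.4282
3. ⊥bis P4·P1 via (21.96,52.92): [(0, 67.8036) (44, 69.3587) (44, 94) (0, 94)]  |A|=1118.4282
4. ⊥bis P4·P2 via (24.01,54.895): [(0, 67.8036) (44, 69.3587) (44, 94) (0, 94)]  |A|=1118.4282
5. ⊥bis P4·P3 via (11.975,44.25): [(0, 67.8036) (44, 69.3587) (44, 94) (0, 94)]  |A|=1118.4282
6. ⊥bis P4·P5 via (15.515,62.465): [(0, 67.8036) (44, 69.3587) (44, 94) (0, 94)]  |A|=1118.4282
7. canonical 4-gon: [(0, 67.8036) (44, 69.3587) (44, 94) (0, 94)]
8. shoelace: 1118.4282

Area of P4's cell: 1118.4282 (4 vertices)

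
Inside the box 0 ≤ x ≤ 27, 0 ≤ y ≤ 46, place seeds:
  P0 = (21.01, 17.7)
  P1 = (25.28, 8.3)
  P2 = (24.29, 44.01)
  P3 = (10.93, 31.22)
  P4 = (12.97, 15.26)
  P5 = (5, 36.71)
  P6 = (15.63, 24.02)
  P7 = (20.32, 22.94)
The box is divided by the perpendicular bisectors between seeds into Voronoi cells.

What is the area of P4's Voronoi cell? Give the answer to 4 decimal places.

1. box [0,27]×[0,46]: [(0, 0) (27, 0) (27, 46) (0, 46)]
2. ⊥bis P4·P0 via (16.99,16.48): [(0, 0) (21.9914, 0) (8.0312, 46) (0, 46)]  |A|=690.5195
3. ⊥bis P4·P1 via (19.125,11.78): [(0, 0) (12.4647, 0) (18.6639, 10.9644) (8.0312, 46) (0, 46)]  |A|=638.2919
4. ⊥bis P4·P2 via (18.63,29.635): [(0, 36.9704) (0, 0) (12.4647, 0) (18.6639, 10.9644) (12.2333, 32.1536)]  |A|=527.4591
5. ⊥bis P4·P3 via (11.95,23.24): [(0, 21.7126) (0, 0) (12.4647, 0) (18.6639, 10.9644) (14.8269, 23.6077)]  |A|=368.3203
6. ⊥bis P4·P5 via (8.985,25.985): [(0, 21.7126) (0, 0) (12.4647, 0) (18.6639, 10.9644) (14.8269, 23.6077)]  |A|=368.3203
7. ⊥bis P4·P6 via (14.3,19.64): [(5.2603, 22.3849) (0, 21.7126) (0, 0) (12.4647, 0) (18.6639, 10.9644) (16.2067, 19.061)]  |A|=345.7285
8. ⊥bis P4·P7 via (16.645,19.1): [(5.2603, 22.3849) (0, 21.7126) (0, 0) (12.4647, 0) (18.6639, 10.9644) (16.2067, 19.061)]  |A|=345.7285
9. canonical 6-gon: [(5.2603, 22.3849) (0, 21.7126) (0, 0) (12.4647, 0) (18.6639, 10.9644) (16.2067, 19.061)]
10. shoelace: 345.7285

Area of P4's cell: 345.7285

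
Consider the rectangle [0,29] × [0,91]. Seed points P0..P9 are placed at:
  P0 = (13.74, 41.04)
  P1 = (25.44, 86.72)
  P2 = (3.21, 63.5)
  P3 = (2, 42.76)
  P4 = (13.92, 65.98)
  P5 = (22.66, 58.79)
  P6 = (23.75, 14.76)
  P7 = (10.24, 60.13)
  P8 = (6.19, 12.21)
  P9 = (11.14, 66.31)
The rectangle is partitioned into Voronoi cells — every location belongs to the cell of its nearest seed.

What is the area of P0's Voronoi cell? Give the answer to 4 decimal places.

1. box [0,29]×[0,91]: [(0, 0) (29, 0) (29, 91) (0, 91)]
2. ⊥bis P0·P1 via (19.59,63.88): [(0, 68.8976) (0, 0) (29, 0) (29, 61.4698)]  |A|=1890.3273
3. ⊥bis P0·P2 via (8.475,52.27): [(28.4165, 61.6193) (0, 48.2966) (0, 0) (29, 0) (29, 61.4698)]  |A|=1597.6235
4. ⊥bis P0·P3 via (7.87,41.9): [(28.4165, 61.6193) (9.4567, 52.7303) (1.7313, 0) (29, 0) (29, 61.4698)]  |A|=1323.613
5. ⊥bis P0·P4 via (13.83,53.51): [(11.161, 53.5293) (9.4567, 52.7303) (1.7313, 0) (29, 0) (29, 53.4005)]  |A|=1247.9892
6. ⊥bis P0·P5 via (18.2,49.915): [(11.0818, 53.4922) (9.4567, 52.7303) (1.7313, 0) (29, 0) (29, 44.4876)]  |A|=1167.8015
7. ⊥bis P0·P6 via (18.745,27.9): [(11.0818, 53.4922) (9.4567, 52.7303) (5.0549, 22.6855) (29, 31.8061) (29, 44.4876)]  |A|=477.7003
8. ⊥bis P0·P7 via (11.99,50.585): [(15.5632, 51.2401) (9.0638, 50.0485) (5.0549, 22.6855) (29, 31.8061) (29, 44.4876)]  |A|=465.6825
9. ⊥bis P0·P8 via (9.965,26.625): [(15.5632, 51.2401) (9.0638, 50.0485) (5.7922, 27.7178) (13.1843, 25.7819) (29, 31.8061) (29, 44.4876)]  |A|=446.3693
10. ⊥bis P0·P9 via (12.44,53.675): [(15.5632, 51.2401) (9.0638, 50.0485) (5.7922, 27.7178) (13.1843, 25.7819) (29, 31.8061) (29, 44.4876)]  |A|=446.3693
11. canonical 6-gon: [(15.5632, 51.2401) (9.0638, 50.0485) (5.7922, 27.7178) (13.1843, 25.7819) (29, 31.8061) (29, 44.4876)]
12. shoelace: 446.3693

Area of P0's cell: 446.3693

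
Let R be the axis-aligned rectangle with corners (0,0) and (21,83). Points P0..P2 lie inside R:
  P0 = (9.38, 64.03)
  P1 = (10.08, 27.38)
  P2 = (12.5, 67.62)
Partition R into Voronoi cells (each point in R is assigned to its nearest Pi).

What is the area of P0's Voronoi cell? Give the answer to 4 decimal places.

Area of P0's cell: 430.2415

1. box [0,21]×[0,83]: [(0, 0) (21, 0) (21, 83) (0, 83)]
2. ⊥bis P0·P1 via (9.73,45.705): [(0, 45.5192) (21, 45.9203) (21, 83) (0, 83)]  |A|=782.8862
3. ⊥bis P0·P2 via (10.94,65.825): [(0, 75.3327) (0, 45.5192) (21, 45.9203) (21, 57.082)]  |A|=430.2415
4. canonical 4-gon: [(0, 75.3327) (0, 45.5192) (21, 45.9203) (21, 57.082)]
5. shoelace: 430.2415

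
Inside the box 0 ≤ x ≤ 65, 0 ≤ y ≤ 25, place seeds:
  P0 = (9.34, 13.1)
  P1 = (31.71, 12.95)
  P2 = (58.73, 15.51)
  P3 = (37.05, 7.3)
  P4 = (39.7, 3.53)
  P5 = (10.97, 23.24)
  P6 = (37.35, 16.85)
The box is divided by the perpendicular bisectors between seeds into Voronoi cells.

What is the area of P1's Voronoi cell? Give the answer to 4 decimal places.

Area of P1's cell: 245.9854

1. box [0,65]×[0,25]: [(0, 0) (65, 0) (65, 25) (0, 25)]
2. ⊥bis P1·P0 via (20.525,13.025): [(20.4377, 0) (65, 0) (65, 25) (20.6053, 25)]  |A|=1111.963
3. ⊥bis P1·P2 via (45.22,14.23): [(20.4377, 0) (46.5682, 0) (44.1996, 25) (20.6053, 25)]  |A|=621.5607
4. ⊥bis P1·P3 via (34.38,10.125): [(20.4377, 0) (23.6672, 0) (44.6861, 19.8656) (44.1996, 25) (20.6053, 25)]  |A|=394.0898
5. ⊥bis P1·P4 via (35.705,8.24): [(20.4377, 0) (23.6672, 0) (44.6861, 19.8656) (44.1996, 25) (20.6053, 25)]  |A|=394.0898
6. ⊥bis P1·P5 via (21.34,18.095): [(20.5483, 16.4993) (20.4377, 0) (23.6672, 0) (44.6861, 19.8656) (44.1996, 25) (24.7659, 25)]  |A|=376.4059
7. ⊥bis P1·P6 via (34.53,14.9): [(20.5483, 16.4993) (20.4377, 0) (23.6672, 0) (36.4675, 12.098) (27.546, 25) (24.7659, 25)]  |A|=245.9854
8. canonical 6-gon: [(20.5483, 16.4993) (20.4377, 0) (23.6672, 0) (36.4675, 12.098) (27.546, 25) (24.7659, 25)]
9. shoelace: 245.9854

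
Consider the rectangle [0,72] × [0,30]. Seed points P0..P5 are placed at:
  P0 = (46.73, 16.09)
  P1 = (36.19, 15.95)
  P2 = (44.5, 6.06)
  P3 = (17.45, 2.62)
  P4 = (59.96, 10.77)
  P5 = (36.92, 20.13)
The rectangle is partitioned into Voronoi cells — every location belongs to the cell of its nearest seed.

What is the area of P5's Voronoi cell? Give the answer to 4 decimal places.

Area of P5's cell: 317.9982

1. box [0,72]×[0,30]: [(0, 0) (72, 0) (72, 30) (0, 30)]
2. ⊥bis P5·P0 via (41.825,18.11): [(0, 0) (34.3669, 0) (46.7216, 30) (0, 30)]  |A|=1216.3268
3. ⊥bis P5·P1 via (36.555,18.04): [(0, 24.424) (41.4445, 17.1861) (46.7216, 30) (0, 30)]  |A|=414.8903
4. ⊥bis P5·P2 via (40.71,13.095): [(0, 24.424) (41.4445, 17.1861) (46.7216, 30) (0, 30)]  |A|=414.8903
5. ⊥bis P5·P3 via (27.185,11.375): [(18.3282, 21.2231) (41.4445, 17.1861) (46.7216, 30) (10.4349, 30)]  |A|=317.9982
6. ⊥bis P5·P4 via (48.44,15.45): [(18.3282, 21.2231) (41.4445, 17.1861) (46.7216, 30) (10.4349, 30)]  |A|=317.9982
7. canonical 4-gon: [(18.3282, 21.2231) (41.4445, 17.1861) (46.7216, 30) (10.4349, 30)]
8. shoelace: 317.9982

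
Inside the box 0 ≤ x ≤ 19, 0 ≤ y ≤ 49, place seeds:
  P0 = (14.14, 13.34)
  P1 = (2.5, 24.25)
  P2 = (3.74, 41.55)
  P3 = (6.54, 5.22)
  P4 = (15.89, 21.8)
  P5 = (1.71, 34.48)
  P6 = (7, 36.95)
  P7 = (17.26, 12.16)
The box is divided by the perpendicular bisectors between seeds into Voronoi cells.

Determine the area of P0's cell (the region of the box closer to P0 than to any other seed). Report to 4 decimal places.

1. box [0,19]×[0,49]: [(0, 0) (19, 0) (19, 49) (0, 49)]
2. ⊥bis P0·P1 via (8.32,18.795): [(0, 9.9183) (0, 0) (19, 0) (19, 30.1896)]  |A|=381.0251
3. ⊥bis P0·P2 via (8.94,27.445): [(0, 9.9183) (0, 0) (19, 0) (19, 30.1896)]  |A|=381.0251
4. ⊥bis P0·P3 via (10.34,9.28): [(4.5133, 14.7336) (19, 1.1746) (19, 30.1896)]  |A|=210.1662
5. ⊥bis P0·P4 via (15.015,17.57): [(8.4455, 18.9289) (4.5133, 14.7336) (19, 1.1746) (19, 16.7457)]  |A|=139.2195
6. ⊥bis P0·P5 via (7.925,23.91): [(8.4455, 18.9289) (4.5133, 14.7336) (19, 1.1746) (19, 16.7457)]  |A|=139.2195
7. ⊥bis P0·P6 via (10.57,25.145): [(8.4455, 18.9289) (4.5133, 14.7336) (19, 1.1746) (19, 16.7457)]  |A|=139.2195
8. ⊥bis P0·P7 via (15.7,12.75): [(17.341, 17.0889) (8.4455, 18.9289) (4.5133, 14.7336) (13.3294, 6.482)]  |A|=85.584
9. canonical 4-gon: [(17.341, 17.0889) (8.4455, 18.9289) (4.5133, 14.7336) (13.3294, 6.482)]
10. shoelace: 85.584

Area of P0's cell: 85.5840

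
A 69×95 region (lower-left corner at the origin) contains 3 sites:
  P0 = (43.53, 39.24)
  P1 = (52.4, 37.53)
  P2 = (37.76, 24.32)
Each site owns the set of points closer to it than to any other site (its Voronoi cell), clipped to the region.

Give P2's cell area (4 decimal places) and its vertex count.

Area of P2's cell: 2170.4417 (5 vertices)

1. box [0,69]×[0,95]: [(0, 0) (69, 0) (69, 95) (0, 95)]
2. ⊥bis P2·P0 via (40.645,31.78): [(0, 47.4986) (0, 0) (69, 0) (69, 20.8143)]  |A|=2356.7951
3. ⊥bis P2·P1 via (45.08,30.925): [(46.2721, 29.6038) (0, 47.4986) (0, 0) (69, 0) (69, 4.4156)]  |A|=2170.4417
4. canonical 5-gon: [(46.2721, 29.6038) (0, 47.4986) (0, 0) (69, 0) (69, 4.4156)]
5. shoelace: 2170.4417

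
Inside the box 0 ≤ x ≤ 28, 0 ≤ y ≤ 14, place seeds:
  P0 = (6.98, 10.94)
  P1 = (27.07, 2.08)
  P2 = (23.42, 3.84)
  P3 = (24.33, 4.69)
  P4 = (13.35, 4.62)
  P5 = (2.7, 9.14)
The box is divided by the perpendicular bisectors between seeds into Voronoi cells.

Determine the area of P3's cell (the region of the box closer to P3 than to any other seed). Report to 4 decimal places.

Area of P3's cell: 76.5586

1. box [0,28]×[0,14]: [(0, 0) (28, 0) (28, 14) (0, 14)]
2. ⊥bis P3·P0 via (15.655,7.815): [(12.8398, 0) (28, 0) (28, 14) (17.883, 14)]  |A|=176.9402
3. ⊥bis P3·P1 via (25.7,3.385): [(12.8398, 0) (22.4756, 0) (28, 5.7996) (28, 14) (17.883, 14)]  |A|=160.9207
4. ⊥bis P3·P2 via (23.875,4.265): [(17.0199, 11.604) (25.1936, 2.8533) (28, 5.7996) (28, 14) (17.883, 14)]  |A|=81.4607
5. ⊥bis P3·P4 via (18.84,4.655): [(18.8079, 9.6898) (25.1936, 2.8533) (28, 5.7996) (28, 14) (18.7804, 14)]  |A|=76.5586
6. ⊥bis P3·P5 via (13.515,6.915): [(18.8079, 9.6898) (25.1936, 2.8533) (28, 5.7996) (28, 14) (18.7804, 14)]  |A|=76.5586
7. canonical 5-gon: [(18.8079, 9.6898) (25.1936, 2.8533) (28, 5.7996) (28, 14) (18.7804, 14)]
8. shoelace: 76.5586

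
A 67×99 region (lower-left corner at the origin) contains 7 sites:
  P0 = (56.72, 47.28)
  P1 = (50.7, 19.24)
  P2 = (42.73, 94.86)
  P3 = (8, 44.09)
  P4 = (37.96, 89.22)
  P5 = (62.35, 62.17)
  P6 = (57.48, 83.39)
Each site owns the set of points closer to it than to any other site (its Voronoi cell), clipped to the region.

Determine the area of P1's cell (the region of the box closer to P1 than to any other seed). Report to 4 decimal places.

1. box [0,67]×[0,99]: [(0, 0) (67, 0) (67, 99) (0, 99)]
2. ⊥bis P1·P0 via (53.71,33.26): [(0, 44.7912) (0, 0) (67, 0) (67, 30.4067)]  |A|=2519.1298
3. ⊥bis P1·P2 via (46.715,57.05): [(0, 44.7912) (0, 0) (67, 0) (67, 30.4067)]  |A|=2519.1298
4. ⊥bis P1·P3 via (29.35,31.665): [(32.8807, 37.7319) (10.922, 0) (67, 0) (67, 30.4067)]  |A|=1576.6922
5. ⊥bis P1·P4 via (44.33,54.23): [(32.8807, 37.7319) (10.922, 0) (67, 0) (67, 30.4067)]  |A|=1576.6922
6. ⊥bis P1·P5 via (56.525,40.705): [(32.8807, 37.7319) (10.922, 0) (67, 0) (67, 30.4067)]  |A|=1576.6922
7. ⊥bis P1·P6 via (54.09,51.315): [(32.8807, 37.7319) (10.922, 0) (67, 0) (67, 30.4067)]  |A|=1576.6922
8. canonical 4-gon: [(32.8807, 37.7319) (10.922, 0) (67, 0) (67, 30.4067)]
9. shoelace: 1576.6922

Area of P1's cell: 1576.6922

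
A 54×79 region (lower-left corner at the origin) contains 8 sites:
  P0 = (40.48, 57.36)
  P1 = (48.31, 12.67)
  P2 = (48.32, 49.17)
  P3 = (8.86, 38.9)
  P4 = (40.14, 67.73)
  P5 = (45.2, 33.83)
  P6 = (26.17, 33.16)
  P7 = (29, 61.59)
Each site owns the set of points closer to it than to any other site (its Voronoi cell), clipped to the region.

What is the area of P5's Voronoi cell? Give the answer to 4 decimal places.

Area of P5's cell: 345.9370

1. box [0,54]×[0,79]: [(0, 0) (54, 0) (54, 79) (0, 79)]
2. ⊥bis P5·P0 via (42.84,45.595): [(0, 37.0015) (0, 0) (54, 0) (54, 47.8336)]  |A|=2290.5491
3. ⊥bis P5·P1 via (46.755,23.25): [(0, 37.0015) (0, 16.3782) (54, 24.3148) (54, 47.8336)]  |A|=1191.838
4. ⊥bis P5·P2 via (46.76,41.5): [(34.677, 43.9576) (0, 37.0015) (0, 16.3782) (54, 24.3148) (54, 40.0275)]  |A|=1116.4188
5. ⊥bis P5·P3 via (27.03,36.365): [(34.677, 43.9576) (27.8996, 42.598) (24.749, 20.0157) (54, 24.3148) (54, 40.0275)]  |A|=555.0116
6. ⊥bis P5·P4 via (42.67,50.78): [(34.677, 43.9576) (27.8996, 42.598) (24.749, 20.0157) (54, 24.3148) (54, 40.0275)]  |A|=555.0116
7. ⊥bis P5·P6 via (35.685,33.495): [(35.3213, 43.8265) (36.1008, 21.6841) (54, 24.3148) (54, 40.0275)]  |A|=345.937
8. ⊥bis P5·P7 via (37.1,47.71): [(35.3213, 43.8265) (36.1008, 21.6841) (54, 24.3148) (54, 40.0275)]  |A|=345.937
9. canonical 4-gon: [(35.3213, 43.8265) (36.1008, 21.6841) (54, 24.3148) (54, 40.0275)]
10. shoelace: 345.937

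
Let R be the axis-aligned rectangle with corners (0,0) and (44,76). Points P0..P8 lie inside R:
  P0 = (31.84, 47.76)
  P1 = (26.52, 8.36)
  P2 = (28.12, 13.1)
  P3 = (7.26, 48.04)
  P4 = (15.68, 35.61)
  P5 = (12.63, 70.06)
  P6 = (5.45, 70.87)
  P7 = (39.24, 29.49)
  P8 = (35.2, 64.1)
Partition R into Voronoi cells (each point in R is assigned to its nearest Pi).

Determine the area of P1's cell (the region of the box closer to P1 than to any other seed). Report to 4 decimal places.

Area of P1's cell: 523.6266

1. box [0,44]×[0,76]: [(0, 0) (44, 0) (44, 76) (0, 76)]
2. ⊥bis P1·P0 via (29.18,28.06): [(0, 32) (0, 0) (44, 0) (44, 26.0589)]  |A|=1277.2972
3. ⊥bis P1·P2 via (27.32,10.73): [(0, 19.9519) (0, 0) (44, 0) (44, 5.0996)]  |A|=551.1343
4. ⊥bis P1·P3 via (16.89,28.2): [(0, 19.9519) (0, 0) (44, 0) (44, 5.0996)]  |A|=551.1343
5. ⊥bis P1·P4 via (21.1,21.985): [(8.6496, 17.0322) (0, 13.5915) (0, 0) (44, 0) (44, 5.0996)]  |A|=523.6266
6. ⊥bis P1·P5 via (19.575,39.21): [(8.6496, 17.0322) (0, 13.5915) (0, 0) (44, 0) (44, 5.0996)]  |A|=523.6266
7. ⊥bis P1·P6 via (15.985,39.615): [(8.6496, 17.0322) (0, 13.5915) (0, 0) (44, 0) (44, 5.0996)]  |A|=523.6266
8. ⊥bis P1·P7 via (32.88,18.925): [(8.6496, 17.0322) (0, 13.5915) (0, 0) (44, 0) (44, 5.0996)]  |A|=523.6266
9. ⊥bis P1·P8 via (30.86,36.23): [(8.6496, 17.0322) (0, 13.5915) (0, 0) (44, 0) (44, 5.0996)]  |A|=523.6266
10. canonical 5-gon: [(8.6496, 17.0322) (0, 13.5915) (0, 0) (44, 0) (44, 5.0996)]
11. shoelace: 523.6266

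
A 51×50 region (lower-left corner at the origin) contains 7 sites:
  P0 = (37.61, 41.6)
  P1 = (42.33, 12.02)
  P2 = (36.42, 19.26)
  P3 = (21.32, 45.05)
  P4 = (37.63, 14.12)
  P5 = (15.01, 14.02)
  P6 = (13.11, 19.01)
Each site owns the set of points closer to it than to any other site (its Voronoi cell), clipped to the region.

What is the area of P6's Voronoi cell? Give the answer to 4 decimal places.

1. box [0,51]×[0,50]: [(0, 0) (51, 0) (51, 50) (0, 50)]
2. ⊥bis P6·P0 via (25.36,30.305): [(0, 0) (51, 0) (51, 2.4971) (7.2004, 50) (0, 50)]  |A|=1509.6966
3. ⊥bis P6·P1 via (27.72,15.515): [(0, 0) (24.0085, 0) (30.0431, 25.226) (7.2004, 50) (0, 50)]  |A|=1143.0871
4. ⊥bis P6·P2 via (24.765,19.135): [(0, 0) (24.0085, 0) (24.929, 3.8477) (24.6368, 31.0894) (7.2004, 50) (0, 50)]  |A|=1070.3058
5. ⊥bis P6·P3 via (17.215,32.03): [(0, 37.4576) (0, 0) (24.0085, 0) (24.929, 3.8477) (24.6518, 29.6853)]  |A|=830.4736
6. ⊥bis P6·P4 via (25.37,16.565): [(0, 37.4576) (0, 0) (22.0665, 0) (24.822, 13.8173) (24.6518, 29.6853)]  |A|=812.2626
7. ⊥bis P6·P5 via (14.06,16.515): [(0, 37.4576) (0, 11.1615) (24.7494, 20.5851) (24.6518, 29.6853)]  |A|=437.1957
8. canonical 4-gon: [(0, 37.4576) (0, 11.1615) (24.7494, 20.5851) (24.6518, 29.6853)]
9. shoelace: 437.1957

Area of P6's cell: 437.1957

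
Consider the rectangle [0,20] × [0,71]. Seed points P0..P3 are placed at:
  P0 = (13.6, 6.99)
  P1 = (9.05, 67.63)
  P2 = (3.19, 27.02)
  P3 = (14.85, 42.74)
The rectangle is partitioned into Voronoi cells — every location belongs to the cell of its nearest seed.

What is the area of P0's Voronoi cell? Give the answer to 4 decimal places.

1. box [0,20]×[0,71]: [(0, 0) (20, 0) (20, 71) (0, 71)]
2. ⊥bis P0·P1 via (11.325,37.31): [(0, 36.4603) (0, 0) (20, 0) (20, 37.9609)]  |A|=744.2116
3. ⊥bis P0·P2 via (8.395,17.005): [(0, 12.6419) (0, 0) (20, 0) (20, 23.0364)]  |A|=356.783
4. ⊥bis P0·P3 via (14.225,24.865): [(0, 12.6419) (0, 0) (20, 0) (20, 23.0364)]  |A|=356.783
5. canonical 4-gon: [(0, 12.6419) (0, 0) (20, 0) (20, 23.0364)]
6. shoelace: 356.783

Area of P0's cell: 356.7830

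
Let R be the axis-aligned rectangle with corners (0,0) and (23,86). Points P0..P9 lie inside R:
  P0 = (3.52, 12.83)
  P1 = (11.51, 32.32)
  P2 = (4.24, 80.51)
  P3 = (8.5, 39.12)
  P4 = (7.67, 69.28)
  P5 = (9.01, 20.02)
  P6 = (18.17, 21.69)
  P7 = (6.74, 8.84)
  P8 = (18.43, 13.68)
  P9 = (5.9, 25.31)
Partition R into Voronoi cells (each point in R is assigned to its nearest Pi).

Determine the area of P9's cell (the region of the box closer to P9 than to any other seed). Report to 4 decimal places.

Area of P9's cell: 104.4777

1. box [0,23]×[0,86]: [(0, 0) (23, 0) (23, 86) (0, 86)]
2. ⊥bis P9·P0 via (4.71,19.07): [(0, 19.9682) (23, 15.582) (23, 86) (0, 86)]  |A|=1569.1724
3. ⊥bis P9·P1 via (8.705,28.815): [(0, 35.7815) (0, 19.9682) (23, 15.582) (23, 17.3749)]  |A|=202.4711
4. ⊥bis P9·P2 via (5.07,52.91): [(0, 35.7815) (0, 19.9682) (23, 15.582) (23, 17.3749)]  |A|=202.4711
5. ⊥bis P9·P3 via (7.2,32.215): [(3.6126, 32.8904) (0, 33.5705) (0, 19.9682) (23, 15.582) (23, 17.3749)]  |A|=198.4775
6. ⊥bis P9·P4 via (6.785,47.295): [(3.6126, 32.8904) (0, 33.5705) (0, 19.9682) (23, 15.582) (23, 17.3749)]  |A|=198.4775
7. ⊥bis P9·P5 via (7.455,22.665): [(12.6059, 25.6932) (3.6126, 32.8904) (0, 33.5705) (0, 19.9682) (2.1654, 19.5553)]  |A|=104.4777
8. ⊥bis P9·P6 via (12.035,23.5): [(12.6059, 25.6932) (3.6126, 32.8904) (0, 33.5705) (0, 19.9682) (2.1654, 19.5553)]  |A|=104.4777
9. ⊥bis P9·P7 via (6.32,17.075): [(12.6059, 25.6932) (3.6126, 32.8904) (0, 33.5705) (0, 19.9682) (2.1654, 19.5553)]  |A|=104.4777
10. ⊥bis P9·P8 via (12.165,19.495): [(12.6059, 25.6932) (3.6126, 32.8904) (0, 33.5705) (0, 19.9682) (2.1654, 19.5553)]  |A|=104.4777
11. canonical 5-gon: [(12.6059, 25.6932) (3.6126, 32.8904) (0, 33.5705) (0, 19.9682) (2.1654, 19.5553)]
12. shoelace: 104.4777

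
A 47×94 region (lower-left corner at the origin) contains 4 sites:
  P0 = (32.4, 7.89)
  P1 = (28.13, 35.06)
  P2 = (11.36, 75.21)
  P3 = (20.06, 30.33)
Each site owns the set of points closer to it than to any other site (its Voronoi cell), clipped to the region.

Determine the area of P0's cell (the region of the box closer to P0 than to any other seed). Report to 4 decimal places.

1. box [0,47]×[0,94]: [(0, 0) (47, 0) (47, 94) (0, 94)]
2. ⊥bis P0·P1 via (30.265,21.475): [(0, 16.7186) (0, 0) (47, 0) (47, 24.105)]  |A|=959.3556
3. ⊥bis P0·P2 via (21.88,41.55): [(0, 16.7186) (0, 0) (47, 0) (47, 24.105)]  |A|=959.3556
4. ⊥bis P0·P3 via (26.23,19.11): [(30.637, 21.5335) (0, 4.6858) (0, 0) (47, 0) (47, 24.105)]  |A|=775.0318
5. canonical 5-gon: [(30.637, 21.5335) (0, 4.6858) (0, 0) (47, 0) (47, 24.105)]
6. shoelace: 775.0318

Area of P0's cell: 775.0318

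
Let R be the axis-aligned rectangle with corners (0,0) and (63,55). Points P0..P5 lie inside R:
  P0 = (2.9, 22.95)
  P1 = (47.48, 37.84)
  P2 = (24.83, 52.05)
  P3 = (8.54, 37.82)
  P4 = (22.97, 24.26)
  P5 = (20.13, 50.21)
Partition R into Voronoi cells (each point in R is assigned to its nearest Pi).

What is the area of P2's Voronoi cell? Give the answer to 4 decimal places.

1. box [0,63]×[0,55]: [(0, 0) (63, 0) (63, 55) (0, 55)]
2. ⊥bis P2·P0 via (13.865,37.5): [(0, 47.9488) (63, 0.4715) (63, 55) (0, 55)]  |A|=1939.7625
3. ⊥bis P2·P1 via (36.155,44.945): [(0, 47.9488) (25.8281, 28.4845) (42.4632, 55) (0, 55)]  |A|=654.027
4. ⊥bis P2·P3 via (16.685,44.935): [(28.013, 31.9671) (42.4632, 55) (7.8928, 55)]  |A|=398.1288
5. ⊥bis P2·P4 via (23.9,38.155): [(22.5274, 38.2469) (31.5729, 37.6414) (42.4632, 55) (7.8928, 55)]  |A|=371.3873
6. ⊥bis P2·P5 via (22.48,51.13): [(27.658, 37.9035) (31.5729, 37.6414) (42.4632, 55) (20.9649, 55)]  |A|=219.1784
7. canonical 4-gon: [(27.658, 37.9035) (31.5729, 37.6414) (42.4632, 55) (20.9649, 55)]
8. shoelace: 219.1784

Area of P2's cell: 219.1784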